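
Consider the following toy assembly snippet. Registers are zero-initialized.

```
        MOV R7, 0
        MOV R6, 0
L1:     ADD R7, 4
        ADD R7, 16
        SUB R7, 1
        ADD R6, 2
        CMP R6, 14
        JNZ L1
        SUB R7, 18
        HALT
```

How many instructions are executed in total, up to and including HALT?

R7=0
R6=0
R7=0+4=4
R7=4+16=20
R7=20-1=19
R6=0+2=2
CMP R6, 14  (cmp 2,14)
JNZ L1: taken
R7=19+4=23
R7=23+16=39
R7=39-1=38
R6=2+2=4
CMP R6, 14  (cmp 4,14)
JNZ L1: taken
R7=38+4=42
R7=42+16=58
R7=58-1=57
R6=4+2=6
CMP R6, 14  (cmp 6,14)
JNZ L1: taken
R7=57+4=61
R7=61+16=77
R7=77-1=76
R6=6+2=8
CMP R6, 14  (cmp 8,14)
JNZ L1: taken
R7=76+4=80
R7=80+16=96
R7=96-1=95
R6=8+2=10
CMP R6, 14  (cmp 10,14)
JNZ L1: taken
R7=95+4=99
R7=99+16=115
R7=115-1=114
R6=10+2=12
CMP R6, 14  (cmp 12,14)
JNZ L1: taken
R7=114+4=118
R7=118+16=134
R7=134-1=133
R6=12+2=14
CMP R6, 14  (cmp 14,14)
JNZ L1: not taken
R7=133-18=115
halt.
Total executed instructions: 46.

46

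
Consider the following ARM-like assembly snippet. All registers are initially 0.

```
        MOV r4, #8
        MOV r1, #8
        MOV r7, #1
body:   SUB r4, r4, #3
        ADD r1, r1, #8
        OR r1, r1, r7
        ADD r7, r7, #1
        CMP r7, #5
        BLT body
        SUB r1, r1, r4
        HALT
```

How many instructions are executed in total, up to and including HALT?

r4=8
r1=8
r7=1
r4=8-3=5
r1=8+8=16
r1=16|1=17
r7=1+1=2
CMP r7, #5  (cmp 2,5)
BLT body: taken
r4=5-3=2
r1=17+8=25
r1=25|2=27
r7=2+1=3
CMP r7, #5  (cmp 3,5)
BLT body: taken
r4=2-3=-1
r1=27+8=35
r1=35|3=35
r7=3+1=4
CMP r7, #5  (cmp 4,5)
BLT body: taken
r4=(-1)-3=-4
r1=35+8=43
r1=43|4=47
r7=4+1=5
CMP r7, #5  (cmp 5,5)
BLT body: not taken
r1=47-(-4)=51
halt.
Total executed instructions: 29.

29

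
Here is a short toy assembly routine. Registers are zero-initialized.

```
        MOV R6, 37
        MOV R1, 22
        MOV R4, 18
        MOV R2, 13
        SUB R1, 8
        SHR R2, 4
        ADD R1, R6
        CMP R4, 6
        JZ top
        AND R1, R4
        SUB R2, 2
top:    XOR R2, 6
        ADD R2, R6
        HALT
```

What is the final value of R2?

29

after MOV R6, 37: R6=37
after MOV R1, 22: R1=22
after MOV R4, 18: R4=18
after MOV R2, 13: R2=13
after SUB R1, 8: R1=22-8=14
after SHR R2, 4: R2=13>>4=0
after ADD R1, R6: R1=14+37=51
CMP R4, 6  (cmp 18,6)
JZ top: not taken
after AND R1, R4: R1=51&18=18
after SUB R2, 2: R2=0-2=-2
after XOR R2, 6: R2=(-2)^6=-8
after ADD R2, R6: R2=(-8)+37=29
halt.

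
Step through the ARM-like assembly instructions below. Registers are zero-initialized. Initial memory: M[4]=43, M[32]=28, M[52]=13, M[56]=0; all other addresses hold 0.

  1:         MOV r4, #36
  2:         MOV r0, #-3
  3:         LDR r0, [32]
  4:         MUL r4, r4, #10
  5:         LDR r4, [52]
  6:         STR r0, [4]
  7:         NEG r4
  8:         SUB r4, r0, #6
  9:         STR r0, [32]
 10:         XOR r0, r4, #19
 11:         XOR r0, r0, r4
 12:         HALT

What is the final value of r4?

22

MOV r4, #36 → r4=36
MOV r0, #-3 → r0=-3
LDR r0, [32] → r0=M[32]=28
MUL r4, r4, #10 → r4=36*10=360
LDR r4, [52] → r4=M[52]=13
STR r0, [4] → M[4]=28
NEG r4 → r4=-(13)=-13
SUB r4, r0, #6 → r4=28-6=22
STR r0, [32] → M[32]=28
XOR r0, r4, #19 → r0=22^19=5
XOR r0, r0, r4 → r0=5^22=19
halt.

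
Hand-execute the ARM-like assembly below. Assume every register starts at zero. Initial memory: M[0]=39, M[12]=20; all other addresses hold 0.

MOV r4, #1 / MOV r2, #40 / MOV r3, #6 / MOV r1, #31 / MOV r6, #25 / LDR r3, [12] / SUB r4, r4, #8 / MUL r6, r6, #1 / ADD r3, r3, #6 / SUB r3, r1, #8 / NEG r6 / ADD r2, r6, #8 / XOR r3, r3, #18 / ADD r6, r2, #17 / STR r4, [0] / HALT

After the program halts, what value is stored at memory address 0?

after MOV r4, #1: r4=1
after MOV r2, #40: r2=40
after MOV r3, #6: r3=6
after MOV r1, #31: r1=31
after MOV r6, #25: r6=25
after LDR r3, [12]: r3=M[12]=20
after SUB r4, r4, #8: r4=1-8=-7
after MUL r6, r6, #1: r6=25*1=25
after ADD r3, r3, #6: r3=20+6=26
after SUB r3, r1, #8: r3=31-8=23
after NEG r6: r6=-(25)=-25
after ADD r2, r6, #8: r2=(-25)+8=-17
after XOR r3, r3, #18: r3=23^18=5
after ADD r6, r2, #17: r6=(-17)+17=0
STR r4, [0] → M[0]=-7
halt.

-7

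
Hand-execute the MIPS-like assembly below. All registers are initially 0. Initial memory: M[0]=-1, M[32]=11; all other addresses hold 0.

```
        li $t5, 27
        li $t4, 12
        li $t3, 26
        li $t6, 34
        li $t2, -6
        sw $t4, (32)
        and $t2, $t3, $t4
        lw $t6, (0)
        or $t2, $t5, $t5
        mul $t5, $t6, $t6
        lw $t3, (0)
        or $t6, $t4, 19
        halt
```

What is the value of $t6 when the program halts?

li $t5, 27 → $t5=27
li $t4, 12 → $t4=12
li $t3, 26 → $t3=26
li $t6, 34 → $t6=34
li $t2, -6 → $t2=-6
sw $t4, (32) → M[32]=12
and $t2, $t3, $t4 → $t2=26&12=8
lw $t6, (0) → $t6=M[0]=-1
or $t2, $t5, $t5 → $t2=27|27=27
mul $t5, $t6, $t6 → $t5=(-1)*(-1)=1
lw $t3, (0) → $t3=M[0]=-1
or $t6, $t4, 19 → $t6=12|19=31
halt.

31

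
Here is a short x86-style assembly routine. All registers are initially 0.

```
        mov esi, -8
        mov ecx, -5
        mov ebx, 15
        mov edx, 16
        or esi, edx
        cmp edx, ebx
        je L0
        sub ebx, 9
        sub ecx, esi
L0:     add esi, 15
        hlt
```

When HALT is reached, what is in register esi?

7

esi=-8
ecx=-5
ebx=15
edx=16
esi=(-8)|16=-8
cmp edx, ebx  (cmp 16,15)
je L0: not taken
ebx=15-9=6
ecx=(-5)-(-8)=3
esi=(-8)+15=7
halt.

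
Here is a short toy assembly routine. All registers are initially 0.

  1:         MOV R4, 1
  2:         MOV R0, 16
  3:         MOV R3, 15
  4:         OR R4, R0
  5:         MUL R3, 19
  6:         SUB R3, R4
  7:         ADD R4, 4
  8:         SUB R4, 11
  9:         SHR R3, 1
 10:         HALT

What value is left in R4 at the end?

R4=1
R0=16
R3=15
R4=1|16=17
R3=15*19=285
R3=285-17=268
R4=17+4=21
R4=21-11=10
R3=268>>1=134
halt.

10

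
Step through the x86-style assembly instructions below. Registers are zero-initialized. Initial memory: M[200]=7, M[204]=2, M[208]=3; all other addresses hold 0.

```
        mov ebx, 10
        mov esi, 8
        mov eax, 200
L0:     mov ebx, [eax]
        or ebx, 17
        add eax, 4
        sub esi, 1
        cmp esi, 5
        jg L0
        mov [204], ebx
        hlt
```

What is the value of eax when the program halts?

212

mov ebx, 10 → ebx=10
mov esi, 8 → esi=8
mov eax, 200 → eax=200
mov ebx, [eax] → ebx=M[200]=7
or ebx, 17 → ebx=7|17=23
add eax, 4 → eax=200+4=204
sub esi, 1 → esi=8-1=7
cmp esi, 5  (cmp 7,5)
jg L0: taken
mov ebx, [eax] → ebx=M[204]=2
or ebx, 17 → ebx=2|17=19
add eax, 4 → eax=204+4=208
sub esi, 1 → esi=7-1=6
cmp esi, 5  (cmp 6,5)
jg L0: taken
mov ebx, [eax] → ebx=M[208]=3
or ebx, 17 → ebx=3|17=19
add eax, 4 → eax=208+4=212
sub esi, 1 → esi=6-1=5
cmp esi, 5  (cmp 5,5)
jg L0: not taken
mov [204], ebx → M[204]=19
halt.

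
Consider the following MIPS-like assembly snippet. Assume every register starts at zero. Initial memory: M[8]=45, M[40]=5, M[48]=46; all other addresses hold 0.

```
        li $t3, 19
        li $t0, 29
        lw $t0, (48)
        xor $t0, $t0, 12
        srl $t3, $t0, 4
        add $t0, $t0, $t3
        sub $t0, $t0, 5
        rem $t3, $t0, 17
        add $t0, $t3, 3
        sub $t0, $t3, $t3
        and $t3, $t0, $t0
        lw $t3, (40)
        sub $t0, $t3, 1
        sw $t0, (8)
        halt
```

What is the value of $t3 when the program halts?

$t3=19
$t0=29
$t0=M[48]=46
$t0=46^12=34
$t3=34>>4=2
$t0=34+2=36
$t0=36-5=31
$t3=31%17=14
$t0=14+3=17
$t0=14-14=0
$t3=0&0=0
$t3=M[40]=5
$t0=5-1=4
sw $t0, (8) → M[8]=4
halt.

5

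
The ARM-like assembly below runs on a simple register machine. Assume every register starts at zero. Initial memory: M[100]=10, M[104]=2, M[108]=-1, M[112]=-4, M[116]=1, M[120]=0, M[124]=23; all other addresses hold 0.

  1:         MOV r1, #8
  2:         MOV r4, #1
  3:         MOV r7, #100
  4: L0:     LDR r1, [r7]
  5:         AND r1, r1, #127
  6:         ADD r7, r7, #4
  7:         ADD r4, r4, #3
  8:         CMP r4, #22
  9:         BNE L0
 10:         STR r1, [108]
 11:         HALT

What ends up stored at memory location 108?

MOV r1, #8 → r1=8
MOV r4, #1 → r4=1
MOV r7, #100 → r7=100
LDR r1, [r7] → r1=M[100]=10
AND r1, r1, #127 → r1=10&127=10
ADD r7, r7, #4 → r7=100+4=104
ADD r4, r4, #3 → r4=1+3=4
CMP r4, #22  (cmp 4,22)
BNE L0: taken
LDR r1, [r7] → r1=M[104]=2
AND r1, r1, #127 → r1=2&127=2
ADD r7, r7, #4 → r7=104+4=108
ADD r4, r4, #3 → r4=4+3=7
CMP r4, #22  (cmp 7,22)
BNE L0: taken
LDR r1, [r7] → r1=M[108]=-1
AND r1, r1, #127 → r1=(-1)&127=127
ADD r7, r7, #4 → r7=108+4=112
ADD r4, r4, #3 → r4=7+3=10
CMP r4, #22  (cmp 10,22)
BNE L0: taken
LDR r1, [r7] → r1=M[112]=-4
AND r1, r1, #127 → r1=(-4)&127=124
ADD r7, r7, #4 → r7=112+4=116
ADD r4, r4, #3 → r4=10+3=13
CMP r4, #22  (cmp 13,22)
BNE L0: taken
LDR r1, [r7] → r1=M[116]=1
AND r1, r1, #127 → r1=1&127=1
ADD r7, r7, #4 → r7=116+4=120
ADD r4, r4, #3 → r4=13+3=16
CMP r4, #22  (cmp 16,22)
BNE L0: taken
LDR r1, [r7] → r1=M[120]=0
AND r1, r1, #127 → r1=0&127=0
ADD r7, r7, #4 → r7=120+4=124
ADD r4, r4, #3 → r4=16+3=19
CMP r4, #22  (cmp 19,22)
BNE L0: taken
LDR r1, [r7] → r1=M[124]=23
AND r1, r1, #127 → r1=23&127=23
ADD r7, r7, #4 → r7=124+4=128
ADD r4, r4, #3 → r4=19+3=22
CMP r4, #22  (cmp 22,22)
BNE L0: not taken
STR r1, [108] → M[108]=23
halt.

23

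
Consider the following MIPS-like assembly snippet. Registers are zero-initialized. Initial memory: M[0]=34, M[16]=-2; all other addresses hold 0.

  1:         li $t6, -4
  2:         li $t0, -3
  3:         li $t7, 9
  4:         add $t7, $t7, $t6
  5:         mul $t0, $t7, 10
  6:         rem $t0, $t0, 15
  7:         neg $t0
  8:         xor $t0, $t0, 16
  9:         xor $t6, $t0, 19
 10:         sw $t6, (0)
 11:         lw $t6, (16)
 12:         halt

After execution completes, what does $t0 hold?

-21

$t6=-4
$t0=-3
$t7=9
$t7=9+(-4)=5
$t0=5*10=50
$t0=50%15=5
$t0=-(5)=-5
$t0=(-5)^16=-21
$t6=(-21)^19=-8
sw $t6, (0) → M[0]=-8
$t6=M[16]=-2
halt.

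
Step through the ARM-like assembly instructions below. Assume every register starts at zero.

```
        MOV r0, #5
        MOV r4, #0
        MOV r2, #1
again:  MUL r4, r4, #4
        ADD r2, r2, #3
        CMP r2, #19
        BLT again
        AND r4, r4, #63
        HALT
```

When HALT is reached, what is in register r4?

0

after MOV r0, #5: r0=5
after MOV r4, #0: r4=0
after MOV r2, #1: r2=1
after MUL r4, r4, #4: r4=0*4=0
after ADD r2, r2, #3: r2=1+3=4
CMP r2, #19  (cmp 4,19)
BLT again: taken
after MUL r4, r4, #4: r4=0*4=0
after ADD r2, r2, #3: r2=4+3=7
CMP r2, #19  (cmp 7,19)
BLT again: taken
after MUL r4, r4, #4: r4=0*4=0
after ADD r2, r2, #3: r2=7+3=10
CMP r2, #19  (cmp 10,19)
BLT again: taken
after MUL r4, r4, #4: r4=0*4=0
after ADD r2, r2, #3: r2=10+3=13
CMP r2, #19  (cmp 13,19)
BLT again: taken
after MUL r4, r4, #4: r4=0*4=0
after ADD r2, r2, #3: r2=13+3=16
CMP r2, #19  (cmp 16,19)
BLT again: taken
after MUL r4, r4, #4: r4=0*4=0
after ADD r2, r2, #3: r2=16+3=19
CMP r2, #19  (cmp 19,19)
BLT again: not taken
after AND r4, r4, #63: r4=0&63=0
halt.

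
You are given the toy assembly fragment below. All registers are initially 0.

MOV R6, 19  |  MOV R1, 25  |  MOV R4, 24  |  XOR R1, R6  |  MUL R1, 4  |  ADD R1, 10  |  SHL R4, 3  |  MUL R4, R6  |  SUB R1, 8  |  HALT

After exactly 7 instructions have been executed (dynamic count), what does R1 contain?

50

R6=19
R1=25
R4=24
R1=25^19=10
R1=10*4=40
R1=40+10=50
R4=24<<3=192
After step 7: R1 = 50.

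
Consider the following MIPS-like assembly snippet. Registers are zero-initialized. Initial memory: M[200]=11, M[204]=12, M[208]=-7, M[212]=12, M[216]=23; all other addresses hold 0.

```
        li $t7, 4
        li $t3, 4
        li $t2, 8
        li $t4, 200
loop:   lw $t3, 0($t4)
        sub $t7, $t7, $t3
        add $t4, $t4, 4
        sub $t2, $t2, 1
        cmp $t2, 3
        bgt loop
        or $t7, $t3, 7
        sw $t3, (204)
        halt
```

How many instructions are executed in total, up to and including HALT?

37

$t7=4
$t3=4
$t2=8
$t4=200
$t3=M[200]=11
$t7=4-11=-7
$t4=200+4=204
$t2=8-1=7
cmp $t2, 3  (cmp 7,3)
bgt loop: taken
$t3=M[204]=12
$t7=(-7)-12=-19
$t4=204+4=208
$t2=7-1=6
cmp $t2, 3  (cmp 6,3)
bgt loop: taken
$t3=M[208]=-7
$t7=(-19)-(-7)=-12
$t4=208+4=212
$t2=6-1=5
cmp $t2, 3  (cmp 5,3)
bgt loop: taken
$t3=M[212]=12
$t7=(-12)-12=-24
$t4=212+4=216
$t2=5-1=4
cmp $t2, 3  (cmp 4,3)
bgt loop: taken
$t3=M[216]=23
$t7=(-24)-23=-47
$t4=216+4=220
$t2=4-1=3
cmp $t2, 3  (cmp 3,3)
bgt loop: not taken
$t7=23|7=23
sw $t3, (204) → M[204]=23
halt.
Total executed instructions: 37.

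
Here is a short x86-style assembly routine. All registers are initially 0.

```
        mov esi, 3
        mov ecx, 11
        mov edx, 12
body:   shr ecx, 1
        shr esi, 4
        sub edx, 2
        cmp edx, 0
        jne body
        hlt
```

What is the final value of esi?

0

after mov esi, 3: esi=3
after mov ecx, 11: ecx=11
after mov edx, 12: edx=12
after shr ecx, 1: ecx=11>>1=5
after shr esi, 4: esi=3>>4=0
after sub edx, 2: edx=12-2=10
cmp edx, 0  (cmp 10,0)
jne body: taken
after shr ecx, 1: ecx=5>>1=2
after shr esi, 4: esi=0>>4=0
after sub edx, 2: edx=10-2=8
cmp edx, 0  (cmp 8,0)
jne body: taken
after shr ecx, 1: ecx=2>>1=1
after shr esi, 4: esi=0>>4=0
after sub edx, 2: edx=8-2=6
cmp edx, 0  (cmp 6,0)
jne body: taken
after shr ecx, 1: ecx=1>>1=0
after shr esi, 4: esi=0>>4=0
after sub edx, 2: edx=6-2=4
cmp edx, 0  (cmp 4,0)
jne body: taken
after shr ecx, 1: ecx=0>>1=0
after shr esi, 4: esi=0>>4=0
after sub edx, 2: edx=4-2=2
cmp edx, 0  (cmp 2,0)
jne body: taken
after shr ecx, 1: ecx=0>>1=0
after shr esi, 4: esi=0>>4=0
after sub edx, 2: edx=2-2=0
cmp edx, 0  (cmp 0,0)
jne body: not taken
halt.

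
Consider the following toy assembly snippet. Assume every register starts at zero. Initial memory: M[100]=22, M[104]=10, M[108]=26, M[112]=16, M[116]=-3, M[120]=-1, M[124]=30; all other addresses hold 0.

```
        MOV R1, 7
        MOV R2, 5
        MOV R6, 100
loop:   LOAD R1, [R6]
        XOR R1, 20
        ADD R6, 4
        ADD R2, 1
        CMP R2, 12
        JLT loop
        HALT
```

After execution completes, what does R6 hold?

MOV R1, 7 → R1=7
MOV R2, 5 → R2=5
MOV R6, 100 → R6=100
LOAD R1, [R6] → R1=M[100]=22
XOR R1, 20 → R1=22^20=2
ADD R6, 4 → R6=100+4=104
ADD R2, 1 → R2=5+1=6
CMP R2, 12  (cmp 6,12)
JLT loop: taken
LOAD R1, [R6] → R1=M[104]=10
XOR R1, 20 → R1=10^20=30
ADD R6, 4 → R6=104+4=108
ADD R2, 1 → R2=6+1=7
CMP R2, 12  (cmp 7,12)
JLT loop: taken
LOAD R1, [R6] → R1=M[108]=26
XOR R1, 20 → R1=26^20=14
ADD R6, 4 → R6=108+4=112
ADD R2, 1 → R2=7+1=8
CMP R2, 12  (cmp 8,12)
JLT loop: taken
LOAD R1, [R6] → R1=M[112]=16
XOR R1, 20 → R1=16^20=4
ADD R6, 4 → R6=112+4=116
ADD R2, 1 → R2=8+1=9
CMP R2, 12  (cmp 9,12)
JLT loop: taken
LOAD R1, [R6] → R1=M[116]=-3
XOR R1, 20 → R1=(-3)^20=-23
ADD R6, 4 → R6=116+4=120
ADD R2, 1 → R2=9+1=10
CMP R2, 12  (cmp 10,12)
JLT loop: taken
LOAD R1, [R6] → R1=M[120]=-1
XOR R1, 20 → R1=(-1)^20=-21
ADD R6, 4 → R6=120+4=124
ADD R2, 1 → R2=10+1=11
CMP R2, 12  (cmp 11,12)
JLT loop: taken
LOAD R1, [R6] → R1=M[124]=30
XOR R1, 20 → R1=30^20=10
ADD R6, 4 → R6=124+4=128
ADD R2, 1 → R2=11+1=12
CMP R2, 12  (cmp 12,12)
JLT loop: not taken
halt.

128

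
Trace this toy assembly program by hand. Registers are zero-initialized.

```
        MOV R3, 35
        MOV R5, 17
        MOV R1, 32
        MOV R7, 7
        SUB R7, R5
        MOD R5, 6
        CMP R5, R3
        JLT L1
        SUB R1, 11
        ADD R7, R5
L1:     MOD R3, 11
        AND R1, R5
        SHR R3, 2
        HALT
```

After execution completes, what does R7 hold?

after MOV R3, 35: R3=35
after MOV R5, 17: R5=17
after MOV R1, 32: R1=32
after MOV R7, 7: R7=7
after SUB R7, R5: R7=7-17=-10
after MOD R5, 6: R5=17%6=5
CMP R5, R3  (cmp 5,35)
JLT L1: taken
after MOD R3, 11: R3=35%11=2
after AND R1, R5: R1=32&5=0
after SHR R3, 2: R3=2>>2=0
halt.

-10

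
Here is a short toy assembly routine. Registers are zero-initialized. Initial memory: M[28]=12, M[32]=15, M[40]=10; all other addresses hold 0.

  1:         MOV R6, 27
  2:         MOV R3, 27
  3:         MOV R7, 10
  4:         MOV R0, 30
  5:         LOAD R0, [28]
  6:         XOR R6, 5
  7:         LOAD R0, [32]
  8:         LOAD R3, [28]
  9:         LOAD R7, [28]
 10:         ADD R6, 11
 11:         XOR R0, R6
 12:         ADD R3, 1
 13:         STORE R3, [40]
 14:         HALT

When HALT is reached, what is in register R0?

38

after MOV R6, 27: R6=27
after MOV R3, 27: R3=27
after MOV R7, 10: R7=10
after MOV R0, 30: R0=30
after LOAD R0, [28]: R0=M[28]=12
after XOR R6, 5: R6=27^5=30
after LOAD R0, [32]: R0=M[32]=15
after LOAD R3, [28]: R3=M[28]=12
after LOAD R7, [28]: R7=M[28]=12
after ADD R6, 11: R6=30+11=41
after XOR R0, R6: R0=15^41=38
after ADD R3, 1: R3=12+1=13
STORE R3, [40] → M[40]=13
halt.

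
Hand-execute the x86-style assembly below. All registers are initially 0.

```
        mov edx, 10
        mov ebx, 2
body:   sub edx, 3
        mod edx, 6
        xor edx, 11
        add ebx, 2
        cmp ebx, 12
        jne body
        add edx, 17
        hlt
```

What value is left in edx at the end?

mov edx, 10 → edx=10
mov ebx, 2 → ebx=2
sub edx, 3 → edx=10-3=7
mod edx, 6 → edx=7%6=1
xor edx, 11 → edx=1^11=10
add ebx, 2 → ebx=2+2=4
cmp ebx, 12  (cmp 4,12)
jne body: taken
sub edx, 3 → edx=10-3=7
mod edx, 6 → edx=7%6=1
xor edx, 11 → edx=1^11=10
add ebx, 2 → ebx=4+2=6
cmp ebx, 12  (cmp 6,12)
jne body: taken
sub edx, 3 → edx=10-3=7
mod edx, 6 → edx=7%6=1
xor edx, 11 → edx=1^11=10
add ebx, 2 → ebx=6+2=8
cmp ebx, 12  (cmp 8,12)
jne body: taken
sub edx, 3 → edx=10-3=7
mod edx, 6 → edx=7%6=1
xor edx, 11 → edx=1^11=10
add ebx, 2 → ebx=8+2=10
cmp ebx, 12  (cmp 10,12)
jne body: taken
sub edx, 3 → edx=10-3=7
mod edx, 6 → edx=7%6=1
xor edx, 11 → edx=1^11=10
add ebx, 2 → ebx=10+2=12
cmp ebx, 12  (cmp 12,12)
jne body: not taken
add edx, 17 → edx=10+17=27
halt.

27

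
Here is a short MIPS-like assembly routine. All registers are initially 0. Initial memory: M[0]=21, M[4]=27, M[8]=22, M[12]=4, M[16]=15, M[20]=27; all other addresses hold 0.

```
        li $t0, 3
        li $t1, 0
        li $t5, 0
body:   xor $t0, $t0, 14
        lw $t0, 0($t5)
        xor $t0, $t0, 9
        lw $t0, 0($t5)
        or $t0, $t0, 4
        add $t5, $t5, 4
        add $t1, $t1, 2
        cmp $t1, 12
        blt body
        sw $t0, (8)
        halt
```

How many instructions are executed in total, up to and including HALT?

59

li $t0, 3 → $t0=3
li $t1, 0 → $t1=0
li $t5, 0 → $t5=0
xor $t0, $t0, 14 → $t0=3^14=13
lw $t0, 0($t5) → $t0=M[0]=21
xor $t0, $t0, 9 → $t0=21^9=28
lw $t0, 0($t5) → $t0=M[0]=21
or $t0, $t0, 4 → $t0=21|4=21
add $t5, $t5, 4 → $t5=0+4=4
add $t1, $t1, 2 → $t1=0+2=2
cmp $t1, 12  (cmp 2,12)
blt body: taken
xor $t0, $t0, 14 → $t0=21^14=27
lw $t0, 0($t5) → $t0=M[4]=27
xor $t0, $t0, 9 → $t0=27^9=18
lw $t0, 0($t5) → $t0=M[4]=27
or $t0, $t0, 4 → $t0=27|4=31
add $t5, $t5, 4 → $t5=4+4=8
add $t1, $t1, 2 → $t1=2+2=4
cmp $t1, 12  (cmp 4,12)
blt body: taken
xor $t0, $t0, 14 → $t0=31^14=17
lw $t0, 0($t5) → $t0=M[8]=22
xor $t0, $t0, 9 → $t0=22^9=31
lw $t0, 0($t5) → $t0=M[8]=22
or $t0, $t0, 4 → $t0=22|4=22
add $t5, $t5, 4 → $t5=8+4=12
add $t1, $t1, 2 → $t1=4+2=6
cmp $t1, 12  (cmp 6,12)
blt body: taken
xor $t0, $t0, 14 → $t0=22^14=24
lw $t0, 0($t5) → $t0=M[12]=4
xor $t0, $t0, 9 → $t0=4^9=13
lw $t0, 0($t5) → $t0=M[12]=4
or $t0, $t0, 4 → $t0=4|4=4
add $t5, $t5, 4 → $t5=12+4=16
add $t1, $t1, 2 → $t1=6+2=8
cmp $t1, 12  (cmp 8,12)
blt body: taken
xor $t0, $t0, 14 → $t0=4^14=10
lw $t0, 0($t5) → $t0=M[16]=15
xor $t0, $t0, 9 → $t0=15^9=6
lw $t0, 0($t5) → $t0=M[16]=15
or $t0, $t0, 4 → $t0=15|4=15
add $t5, $t5, 4 → $t5=16+4=20
add $t1, $t1, 2 → $t1=8+2=10
cmp $t1, 12  (cmp 10,12)
blt body: taken
xor $t0, $t0, 14 → $t0=15^14=1
lw $t0, 0($t5) → $t0=M[20]=27
xor $t0, $t0, 9 → $t0=27^9=18
lw $t0, 0($t5) → $t0=M[20]=27
or $t0, $t0, 4 → $t0=27|4=31
add $t5, $t5, 4 → $t5=20+4=24
add $t1, $t1, 2 → $t1=10+2=12
cmp $t1, 12  (cmp 12,12)
blt body: not taken
sw $t0, (8) → M[8]=31
halt.
Total executed instructions: 59.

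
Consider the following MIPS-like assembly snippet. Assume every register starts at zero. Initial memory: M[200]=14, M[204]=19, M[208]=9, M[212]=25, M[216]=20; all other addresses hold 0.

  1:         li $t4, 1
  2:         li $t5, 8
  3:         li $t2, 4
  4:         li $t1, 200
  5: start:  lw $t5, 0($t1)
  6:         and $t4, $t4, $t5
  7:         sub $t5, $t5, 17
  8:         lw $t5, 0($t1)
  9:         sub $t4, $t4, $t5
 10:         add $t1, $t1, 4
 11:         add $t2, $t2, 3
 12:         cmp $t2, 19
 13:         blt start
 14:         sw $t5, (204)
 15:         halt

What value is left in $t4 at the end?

-16

li $t4, 1 → $t4=1
li $t5, 8 → $t5=8
li $t2, 4 → $t2=4
li $t1, 200 → $t1=200
lw $t5, 0($t1) → $t5=M[200]=14
and $t4, $t4, $t5 → $t4=1&14=0
sub $t5, $t5, 17 → $t5=14-17=-3
lw $t5, 0($t1) → $t5=M[200]=14
sub $t4, $t4, $t5 → $t4=0-14=-14
add $t1, $t1, 4 → $t1=200+4=204
add $t2, $t2, 3 → $t2=4+3=7
cmp $t2, 19  (cmp 7,19)
blt start: taken
lw $t5, 0($t1) → $t5=M[204]=19
and $t4, $t4, $t5 → $t4=(-14)&19=18
sub $t5, $t5, 17 → $t5=19-17=2
lw $t5, 0($t1) → $t5=M[204]=19
sub $t4, $t4, $t5 → $t4=18-19=-1
add $t1, $t1, 4 → $t1=204+4=208
add $t2, $t2, 3 → $t2=7+3=10
cmp $t2, 19  (cmp 10,19)
blt start: taken
lw $t5, 0($t1) → $t5=M[208]=9
and $t4, $t4, $t5 → $t4=(-1)&9=9
sub $t5, $t5, 17 → $t5=9-17=-8
lw $t5, 0($t1) → $t5=M[208]=9
sub $t4, $t4, $t5 → $t4=9-9=0
add $t1, $t1, 4 → $t1=208+4=212
add $t2, $t2, 3 → $t2=10+3=13
cmp $t2, 19  (cmp 13,19)
blt start: taken
lw $t5, 0($t1) → $t5=M[212]=25
and $t4, $t4, $t5 → $t4=0&25=0
sub $t5, $t5, 17 → $t5=25-17=8
lw $t5, 0($t1) → $t5=M[212]=25
sub $t4, $t4, $t5 → $t4=0-25=-25
add $t1, $t1, 4 → $t1=212+4=216
add $t2, $t2, 3 → $t2=13+3=16
cmp $t2, 19  (cmp 16,19)
blt start: taken
lw $t5, 0($t1) → $t5=M[216]=20
and $t4, $t4, $t5 → $t4=(-25)&20=4
sub $t5, $t5, 17 → $t5=20-17=3
lw $t5, 0($t1) → $t5=M[216]=20
sub $t4, $t4, $t5 → $t4=4-20=-16
add $t1, $t1, 4 → $t1=216+4=220
add $t2, $t2, 3 → $t2=16+3=19
cmp $t2, 19  (cmp 19,19)
blt start: not taken
sw $t5, (204) → M[204]=20
halt.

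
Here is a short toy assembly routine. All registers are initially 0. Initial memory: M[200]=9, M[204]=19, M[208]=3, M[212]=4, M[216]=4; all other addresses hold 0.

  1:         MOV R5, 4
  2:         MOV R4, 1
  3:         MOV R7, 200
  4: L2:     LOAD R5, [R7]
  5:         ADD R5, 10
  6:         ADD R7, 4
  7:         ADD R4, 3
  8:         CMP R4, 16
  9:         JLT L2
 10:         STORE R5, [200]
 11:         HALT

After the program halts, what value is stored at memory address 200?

14

MOV R5, 4 → R5=4
MOV R4, 1 → R4=1
MOV R7, 200 → R7=200
LOAD R5, [R7] → R5=M[200]=9
ADD R5, 10 → R5=9+10=19
ADD R7, 4 → R7=200+4=204
ADD R4, 3 → R4=1+3=4
CMP R4, 16  (cmp 4,16)
JLT L2: taken
LOAD R5, [R7] → R5=M[204]=19
ADD R5, 10 → R5=19+10=29
ADD R7, 4 → R7=204+4=208
ADD R4, 3 → R4=4+3=7
CMP R4, 16  (cmp 7,16)
JLT L2: taken
LOAD R5, [R7] → R5=M[208]=3
ADD R5, 10 → R5=3+10=13
ADD R7, 4 → R7=208+4=212
ADD R4, 3 → R4=7+3=10
CMP R4, 16  (cmp 10,16)
JLT L2: taken
LOAD R5, [R7] → R5=M[212]=4
ADD R5, 10 → R5=4+10=14
ADD R7, 4 → R7=212+4=216
ADD R4, 3 → R4=10+3=13
CMP R4, 16  (cmp 13,16)
JLT L2: taken
LOAD R5, [R7] → R5=M[216]=4
ADD R5, 10 → R5=4+10=14
ADD R7, 4 → R7=216+4=220
ADD R4, 3 → R4=13+3=16
CMP R4, 16  (cmp 16,16)
JLT L2: not taken
STORE R5, [200] → M[200]=14
halt.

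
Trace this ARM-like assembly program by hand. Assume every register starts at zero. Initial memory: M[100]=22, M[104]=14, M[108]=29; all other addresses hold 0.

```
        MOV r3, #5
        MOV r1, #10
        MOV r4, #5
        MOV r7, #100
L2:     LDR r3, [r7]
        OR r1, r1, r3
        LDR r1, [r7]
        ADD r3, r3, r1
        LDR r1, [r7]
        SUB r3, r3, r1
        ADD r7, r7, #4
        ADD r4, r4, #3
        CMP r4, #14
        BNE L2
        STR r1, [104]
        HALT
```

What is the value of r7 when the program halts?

112

MOV r3, #5 → r3=5
MOV r1, #10 → r1=10
MOV r4, #5 → r4=5
MOV r7, #100 → r7=100
LDR r3, [r7] → r3=M[100]=22
OR r1, r1, r3 → r1=10|22=30
LDR r1, [r7] → r1=M[100]=22
ADD r3, r3, r1 → r3=22+22=44
LDR r1, [r7] → r1=M[100]=22
SUB r3, r3, r1 → r3=44-22=22
ADD r7, r7, #4 → r7=100+4=104
ADD r4, r4, #3 → r4=5+3=8
CMP r4, #14  (cmp 8,14)
BNE L2: taken
LDR r3, [r7] → r3=M[104]=14
OR r1, r1, r3 → r1=22|14=30
LDR r1, [r7] → r1=M[104]=14
ADD r3, r3, r1 → r3=14+14=28
LDR r1, [r7] → r1=M[104]=14
SUB r3, r3, r1 → r3=28-14=14
ADD r7, r7, #4 → r7=104+4=108
ADD r4, r4, #3 → r4=8+3=11
CMP r4, #14  (cmp 11,14)
BNE L2: taken
LDR r3, [r7] → r3=M[108]=29
OR r1, r1, r3 → r1=14|29=31
LDR r1, [r7] → r1=M[108]=29
ADD r3, r3, r1 → r3=29+29=58
LDR r1, [r7] → r1=M[108]=29
SUB r3, r3, r1 → r3=58-29=29
ADD r7, r7, #4 → r7=108+4=112
ADD r4, r4, #3 → r4=11+3=14
CMP r4, #14  (cmp 14,14)
BNE L2: not taken
STR r1, [104] → M[104]=29
halt.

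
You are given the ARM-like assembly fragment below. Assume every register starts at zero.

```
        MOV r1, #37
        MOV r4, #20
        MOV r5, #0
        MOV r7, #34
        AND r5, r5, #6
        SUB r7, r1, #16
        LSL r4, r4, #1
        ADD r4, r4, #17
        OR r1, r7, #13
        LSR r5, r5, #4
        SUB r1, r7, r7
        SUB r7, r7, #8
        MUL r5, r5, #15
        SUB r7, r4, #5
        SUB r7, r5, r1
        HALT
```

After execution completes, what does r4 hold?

57

after MOV r1, #37: r1=37
after MOV r4, #20: r4=20
after MOV r5, #0: r5=0
after MOV r7, #34: r7=34
after AND r5, r5, #6: r5=0&6=0
after SUB r7, r1, #16: r7=37-16=21
after LSL r4, r4, #1: r4=20<<1=40
after ADD r4, r4, #17: r4=40+17=57
after OR r1, r7, #13: r1=21|13=29
after LSR r5, r5, #4: r5=0>>4=0
after SUB r1, r7, r7: r1=21-21=0
after SUB r7, r7, #8: r7=21-8=13
after MUL r5, r5, #15: r5=0*15=0
after SUB r7, r4, #5: r7=57-5=52
after SUB r7, r5, r1: r7=0-0=0
halt.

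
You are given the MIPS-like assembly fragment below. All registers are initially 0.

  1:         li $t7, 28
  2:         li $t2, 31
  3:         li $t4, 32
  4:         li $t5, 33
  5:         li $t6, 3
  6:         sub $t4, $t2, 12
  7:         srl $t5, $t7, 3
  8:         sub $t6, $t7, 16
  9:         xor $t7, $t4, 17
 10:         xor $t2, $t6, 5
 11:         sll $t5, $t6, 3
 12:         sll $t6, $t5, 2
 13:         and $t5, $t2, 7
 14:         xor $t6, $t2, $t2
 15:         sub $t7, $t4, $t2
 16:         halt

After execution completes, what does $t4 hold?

19

after li $t7, 28: $t7=28
after li $t2, 31: $t2=31
after li $t4, 32: $t4=32
after li $t5, 33: $t5=33
after li $t6, 3: $t6=3
after sub $t4, $t2, 12: $t4=31-12=19
after srl $t5, $t7, 3: $t5=28>>3=3
after sub $t6, $t7, 16: $t6=28-16=12
after xor $t7, $t4, 17: $t7=19^17=2
after xor $t2, $t6, 5: $t2=12^5=9
after sll $t5, $t6, 3: $t5=12<<3=96
after sll $t6, $t5, 2: $t6=96<<2=384
after and $t5, $t2, 7: $t5=9&7=1
after xor $t6, $t2, $t2: $t6=9^9=0
after sub $t7, $t4, $t2: $t7=19-9=10
halt.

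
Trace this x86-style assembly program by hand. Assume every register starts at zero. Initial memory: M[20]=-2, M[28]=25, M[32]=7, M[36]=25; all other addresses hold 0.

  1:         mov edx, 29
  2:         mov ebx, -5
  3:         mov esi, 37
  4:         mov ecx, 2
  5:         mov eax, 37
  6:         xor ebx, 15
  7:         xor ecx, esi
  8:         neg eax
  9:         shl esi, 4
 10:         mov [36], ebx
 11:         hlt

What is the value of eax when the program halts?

-37

after mov edx, 29: edx=29
after mov ebx, -5: ebx=-5
after mov esi, 37: esi=37
after mov ecx, 2: ecx=2
after mov eax, 37: eax=37
after xor ebx, 15: ebx=(-5)^15=-12
after xor ecx, esi: ecx=2^37=39
after neg eax: eax=-(37)=-37
after shl esi, 4: esi=37<<4=592
mov [36], ebx → M[36]=-12
halt.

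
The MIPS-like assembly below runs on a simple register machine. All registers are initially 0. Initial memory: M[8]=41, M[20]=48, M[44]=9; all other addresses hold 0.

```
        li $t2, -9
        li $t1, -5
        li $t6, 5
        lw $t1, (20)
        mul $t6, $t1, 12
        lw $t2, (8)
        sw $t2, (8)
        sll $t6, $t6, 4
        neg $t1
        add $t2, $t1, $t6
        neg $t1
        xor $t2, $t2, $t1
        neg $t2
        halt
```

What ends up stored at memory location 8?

41

$t2=-9
$t1=-5
$t6=5
$t1=M[20]=48
$t6=48*12=576
$t2=M[8]=41
sw $t2, (8) → M[8]=41
$t6=576<<4=9216
$t1=-(48)=-48
$t2=(-48)+9216=9168
$t1=-(-48)=48
$t2=9168^48=9184
$t2=-(9184)=-9184
halt.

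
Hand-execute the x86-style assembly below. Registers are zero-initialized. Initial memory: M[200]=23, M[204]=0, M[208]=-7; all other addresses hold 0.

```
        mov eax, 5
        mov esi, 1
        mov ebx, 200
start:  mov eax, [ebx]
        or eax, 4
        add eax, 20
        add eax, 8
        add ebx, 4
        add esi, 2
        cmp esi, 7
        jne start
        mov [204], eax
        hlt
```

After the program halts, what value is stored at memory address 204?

after mov eax, 5: eax=5
after mov esi, 1: esi=1
after mov ebx, 200: ebx=200
after mov eax, [ebx]: eax=M[200]=23
after or eax, 4: eax=23|4=23
after add eax, 20: eax=23+20=43
after add eax, 8: eax=43+8=51
after add ebx, 4: ebx=200+4=204
after add esi, 2: esi=1+2=3
cmp esi, 7  (cmp 3,7)
jne start: taken
after mov eax, [ebx]: eax=M[204]=0
after or eax, 4: eax=0|4=4
after add eax, 20: eax=4+20=24
after add eax, 8: eax=24+8=32
after add ebx, 4: ebx=204+4=208
after add esi, 2: esi=3+2=5
cmp esi, 7  (cmp 5,7)
jne start: taken
after mov eax, [ebx]: eax=M[208]=-7
after or eax, 4: eax=(-7)|4=-3
after add eax, 20: eax=(-3)+20=17
after add eax, 8: eax=17+8=25
after add ebx, 4: ebx=208+4=212
after add esi, 2: esi=5+2=7
cmp esi, 7  (cmp 7,7)
jne start: not taken
mov [204], eax → M[204]=25
halt.

25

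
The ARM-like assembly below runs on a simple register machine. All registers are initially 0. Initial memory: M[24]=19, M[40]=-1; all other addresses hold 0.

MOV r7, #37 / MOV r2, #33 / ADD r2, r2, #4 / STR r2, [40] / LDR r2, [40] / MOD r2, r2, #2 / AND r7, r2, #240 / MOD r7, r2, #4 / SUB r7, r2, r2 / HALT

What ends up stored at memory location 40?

r7=37
r2=33
r2=33+4=37
STR r2, [40] → M[40]=37
r2=M[40]=37
r2=37%2=1
r7=1&240=0
r7=1%4=1
r7=1-1=0
halt.

37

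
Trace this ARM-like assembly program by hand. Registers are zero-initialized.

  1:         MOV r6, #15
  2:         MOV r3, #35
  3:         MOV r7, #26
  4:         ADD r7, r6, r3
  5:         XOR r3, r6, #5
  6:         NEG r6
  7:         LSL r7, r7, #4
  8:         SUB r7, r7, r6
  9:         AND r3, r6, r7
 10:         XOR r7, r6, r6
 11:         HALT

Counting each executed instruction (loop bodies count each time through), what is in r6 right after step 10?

MOV r6, #15 → r6=15
MOV r3, #35 → r3=35
MOV r7, #26 → r7=26
ADD r7, r6, r3 → r7=15+35=50
XOR r3, r6, #5 → r3=15^5=10
NEG r6 → r6=-(15)=-15
LSL r7, r7, #4 → r7=50<<4=800
SUB r7, r7, r6 → r7=800-(-15)=815
AND r3, r6, r7 → r3=(-15)&815=801
XOR r7, r6, r6 → r7=(-15)^(-15)=0
After step 10: r6 = -15.

-15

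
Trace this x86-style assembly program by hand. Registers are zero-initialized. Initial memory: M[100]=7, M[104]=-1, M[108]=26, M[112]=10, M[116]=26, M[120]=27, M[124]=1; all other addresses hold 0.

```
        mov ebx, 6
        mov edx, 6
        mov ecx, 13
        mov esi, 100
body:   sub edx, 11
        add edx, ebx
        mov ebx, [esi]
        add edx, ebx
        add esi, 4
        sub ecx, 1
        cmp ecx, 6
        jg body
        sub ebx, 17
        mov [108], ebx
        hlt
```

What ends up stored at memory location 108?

after mov ebx, 6: ebx=6
after mov edx, 6: edx=6
after mov ecx, 13: ecx=13
after mov esi, 100: esi=100
after sub edx, 11: edx=6-11=-5
after add edx, ebx: edx=(-5)+6=1
after mov ebx, [esi]: ebx=M[100]=7
after add edx, ebx: edx=1+7=8
after add esi, 4: esi=100+4=104
after sub ecx, 1: ecx=13-1=12
cmp ecx, 6  (cmp 12,6)
jg body: taken
after sub edx, 11: edx=8-11=-3
after add edx, ebx: edx=(-3)+7=4
after mov ebx, [esi]: ebx=M[104]=-1
after add edx, ebx: edx=4+(-1)=3
after add esi, 4: esi=104+4=108
after sub ecx, 1: ecx=12-1=11
cmp ecx, 6  (cmp 11,6)
jg body: taken
after sub edx, 11: edx=3-11=-8
after add edx, ebx: edx=(-8)+(-1)=-9
after mov ebx, [esi]: ebx=M[108]=26
after add edx, ebx: edx=(-9)+26=17
after add esi, 4: esi=108+4=112
after sub ecx, 1: ecx=11-1=10
cmp ecx, 6  (cmp 10,6)
jg body: taken
after sub edx, 11: edx=17-11=6
after add edx, ebx: edx=6+26=32
after mov ebx, [esi]: ebx=M[112]=10
after add edx, ebx: edx=32+10=42
after add esi, 4: esi=112+4=116
after sub ecx, 1: ecx=10-1=9
cmp ecx, 6  (cmp 9,6)
jg body: taken
after sub edx, 11: edx=42-11=31
after add edx, ebx: edx=31+10=41
after mov ebx, [esi]: ebx=M[116]=26
after add edx, ebx: edx=41+26=67
after add esi, 4: esi=116+4=120
after sub ecx, 1: ecx=9-1=8
cmp ecx, 6  (cmp 8,6)
jg body: taken
after sub edx, 11: edx=67-11=56
after add edx, ebx: edx=56+26=82
after mov ebx, [esi]: ebx=M[120]=27
after add edx, ebx: edx=82+27=109
after add esi, 4: esi=120+4=124
after sub ecx, 1: ecx=8-1=7
cmp ecx, 6  (cmp 7,6)
jg body: taken
after sub edx, 11: edx=109-11=98
after add edx, ebx: edx=98+27=125
after mov ebx, [esi]: ebx=M[124]=1
after add edx, ebx: edx=125+1=126
after add esi, 4: esi=124+4=128
after sub ecx, 1: ecx=7-1=6
cmp ecx, 6  (cmp 6,6)
jg body: not taken
after sub ebx, 17: ebx=1-17=-16
mov [108], ebx → M[108]=-16
halt.

-16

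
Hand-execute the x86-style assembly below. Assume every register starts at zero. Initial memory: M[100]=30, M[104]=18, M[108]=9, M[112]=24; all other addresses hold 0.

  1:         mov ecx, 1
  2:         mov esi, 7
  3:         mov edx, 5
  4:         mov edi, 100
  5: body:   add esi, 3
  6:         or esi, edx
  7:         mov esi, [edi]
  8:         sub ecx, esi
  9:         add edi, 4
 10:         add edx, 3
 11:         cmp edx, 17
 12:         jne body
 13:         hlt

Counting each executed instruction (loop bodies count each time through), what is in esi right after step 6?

15

ecx=1
esi=7
edx=5
edi=100
esi=7+3=10
esi=10|5=15
After step 6: esi = 15.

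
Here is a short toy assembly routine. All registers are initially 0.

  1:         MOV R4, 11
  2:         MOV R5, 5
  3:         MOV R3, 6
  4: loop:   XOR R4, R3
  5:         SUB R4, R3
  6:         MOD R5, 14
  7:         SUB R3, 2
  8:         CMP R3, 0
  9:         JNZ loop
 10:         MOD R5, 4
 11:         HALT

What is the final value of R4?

MOV R4, 11 → R4=11
MOV R5, 5 → R5=5
MOV R3, 6 → R3=6
XOR R4, R3 → R4=11^6=13
SUB R4, R3 → R4=13-6=7
MOD R5, 14 → R5=5%14=5
SUB R3, 2 → R3=6-2=4
CMP R3, 0  (cmp 4,0)
JNZ loop: taken
XOR R4, R3 → R4=7^4=3
SUB R4, R3 → R4=3-4=-1
MOD R5, 14 → R5=5%14=5
SUB R3, 2 → R3=4-2=2
CMP R3, 0  (cmp 2,0)
JNZ loop: taken
XOR R4, R3 → R4=(-1)^2=-3
SUB R4, R3 → R4=(-3)-2=-5
MOD R5, 14 → R5=5%14=5
SUB R3, 2 → R3=2-2=0
CMP R3, 0  (cmp 0,0)
JNZ loop: not taken
MOD R5, 4 → R5=5%4=1
halt.

-5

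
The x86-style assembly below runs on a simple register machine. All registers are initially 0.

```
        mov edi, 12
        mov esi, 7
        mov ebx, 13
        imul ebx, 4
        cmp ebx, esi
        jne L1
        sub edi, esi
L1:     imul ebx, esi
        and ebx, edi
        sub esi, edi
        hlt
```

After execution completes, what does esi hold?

after mov edi, 12: edi=12
after mov esi, 7: esi=7
after mov ebx, 13: ebx=13
after imul ebx, 4: ebx=13*4=52
cmp ebx, esi  (cmp 52,7)
jne L1: taken
after imul ebx, esi: ebx=52*7=364
after and ebx, edi: ebx=364&12=12
after sub esi, edi: esi=7-12=-5
halt.

-5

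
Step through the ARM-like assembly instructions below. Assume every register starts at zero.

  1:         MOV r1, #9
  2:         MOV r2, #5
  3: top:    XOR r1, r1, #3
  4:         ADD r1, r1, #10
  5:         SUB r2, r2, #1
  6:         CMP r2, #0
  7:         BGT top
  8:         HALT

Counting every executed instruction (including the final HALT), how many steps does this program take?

MOV r1, #9 → r1=9
MOV r2, #5 → r2=5
XOR r1, r1, #3 → r1=9^3=10
ADD r1, r1, #10 → r1=10+10=20
SUB r2, r2, #1 → r2=5-1=4
CMP r2, #0  (cmp 4,0)
BGT top: taken
XOR r1, r1, #3 → r1=20^3=23
ADD r1, r1, #10 → r1=23+10=33
SUB r2, r2, #1 → r2=4-1=3
CMP r2, #0  (cmp 3,0)
BGT top: taken
XOR r1, r1, #3 → r1=33^3=34
ADD r1, r1, #10 → r1=34+10=44
SUB r2, r2, #1 → r2=3-1=2
CMP r2, #0  (cmp 2,0)
BGT top: taken
XOR r1, r1, #3 → r1=44^3=47
ADD r1, r1, #10 → r1=47+10=57
SUB r2, r2, #1 → r2=2-1=1
CMP r2, #0  (cmp 1,0)
BGT top: taken
XOR r1, r1, #3 → r1=57^3=58
ADD r1, r1, #10 → r1=58+10=68
SUB r2, r2, #1 → r2=1-1=0
CMP r2, #0  (cmp 0,0)
BGT top: not taken
halt.
Total executed instructions: 28.

28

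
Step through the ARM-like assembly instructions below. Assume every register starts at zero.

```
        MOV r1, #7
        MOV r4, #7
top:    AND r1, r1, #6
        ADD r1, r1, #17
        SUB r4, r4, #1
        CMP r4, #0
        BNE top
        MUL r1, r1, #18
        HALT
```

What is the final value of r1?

414

MOV r1, #7 → r1=7
MOV r4, #7 → r4=7
AND r1, r1, #6 → r1=7&6=6
ADD r1, r1, #17 → r1=6+17=23
SUB r4, r4, #1 → r4=7-1=6
CMP r4, #0  (cmp 6,0)
BNE top: taken
AND r1, r1, #6 → r1=23&6=6
ADD r1, r1, #17 → r1=6+17=23
SUB r4, r4, #1 → r4=6-1=5
CMP r4, #0  (cmp 5,0)
BNE top: taken
AND r1, r1, #6 → r1=23&6=6
ADD r1, r1, #17 → r1=6+17=23
SUB r4, r4, #1 → r4=5-1=4
CMP r4, #0  (cmp 4,0)
BNE top: taken
AND r1, r1, #6 → r1=23&6=6
ADD r1, r1, #17 → r1=6+17=23
SUB r4, r4, #1 → r4=4-1=3
CMP r4, #0  (cmp 3,0)
BNE top: taken
AND r1, r1, #6 → r1=23&6=6
ADD r1, r1, #17 → r1=6+17=23
SUB r4, r4, #1 → r4=3-1=2
CMP r4, #0  (cmp 2,0)
BNE top: taken
AND r1, r1, #6 → r1=23&6=6
ADD r1, r1, #17 → r1=6+17=23
SUB r4, r4, #1 → r4=2-1=1
CMP r4, #0  (cmp 1,0)
BNE top: taken
AND r1, r1, #6 → r1=23&6=6
ADD r1, r1, #17 → r1=6+17=23
SUB r4, r4, #1 → r4=1-1=0
CMP r4, #0  (cmp 0,0)
BNE top: not taken
MUL r1, r1, #18 → r1=23*18=414
halt.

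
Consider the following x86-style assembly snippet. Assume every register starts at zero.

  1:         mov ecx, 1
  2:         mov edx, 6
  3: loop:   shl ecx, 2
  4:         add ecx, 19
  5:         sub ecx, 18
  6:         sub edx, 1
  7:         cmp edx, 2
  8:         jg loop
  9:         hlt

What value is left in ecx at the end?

341

ecx=1
edx=6
ecx=1<<2=4
ecx=4+19=23
ecx=23-18=5
edx=6-1=5
cmp edx, 2  (cmp 5,2)
jg loop: taken
ecx=5<<2=20
ecx=20+19=39
ecx=39-18=21
edx=5-1=4
cmp edx, 2  (cmp 4,2)
jg loop: taken
ecx=21<<2=84
ecx=84+19=103
ecx=103-18=85
edx=4-1=3
cmp edx, 2  (cmp 3,2)
jg loop: taken
ecx=85<<2=340
ecx=340+19=359
ecx=359-18=341
edx=3-1=2
cmp edx, 2  (cmp 2,2)
jg loop: not taken
halt.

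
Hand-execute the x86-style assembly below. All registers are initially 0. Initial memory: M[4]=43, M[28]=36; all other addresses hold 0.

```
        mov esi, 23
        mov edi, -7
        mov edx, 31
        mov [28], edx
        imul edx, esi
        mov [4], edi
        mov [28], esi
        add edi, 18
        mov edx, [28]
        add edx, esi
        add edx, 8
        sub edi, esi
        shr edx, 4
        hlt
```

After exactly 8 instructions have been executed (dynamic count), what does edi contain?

11

after mov esi, 23: esi=23
after mov edi, -7: edi=-7
after mov edx, 31: edx=31
mov [28], edx → M[28]=31
after imul edx, esi: edx=31*23=713
mov [4], edi → M[4]=-7
mov [28], esi → M[28]=23
after add edi, 18: edi=(-7)+18=11
After step 8: edi = 11.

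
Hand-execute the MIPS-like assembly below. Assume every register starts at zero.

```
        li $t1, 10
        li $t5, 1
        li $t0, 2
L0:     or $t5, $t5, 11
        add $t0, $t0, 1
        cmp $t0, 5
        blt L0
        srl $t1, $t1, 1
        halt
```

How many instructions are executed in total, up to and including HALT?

17

after li $t1, 10: $t1=10
after li $t5, 1: $t5=1
after li $t0, 2: $t0=2
after or $t5, $t5, 11: $t5=1|11=11
after add $t0, $t0, 1: $t0=2+1=3
cmp $t0, 5  (cmp 3,5)
blt L0: taken
after or $t5, $t5, 11: $t5=11|11=11
after add $t0, $t0, 1: $t0=3+1=4
cmp $t0, 5  (cmp 4,5)
blt L0: taken
after or $t5, $t5, 11: $t5=11|11=11
after add $t0, $t0, 1: $t0=4+1=5
cmp $t0, 5  (cmp 5,5)
blt L0: not taken
after srl $t1, $t1, 1: $t1=10>>1=5
halt.
Total executed instructions: 17.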